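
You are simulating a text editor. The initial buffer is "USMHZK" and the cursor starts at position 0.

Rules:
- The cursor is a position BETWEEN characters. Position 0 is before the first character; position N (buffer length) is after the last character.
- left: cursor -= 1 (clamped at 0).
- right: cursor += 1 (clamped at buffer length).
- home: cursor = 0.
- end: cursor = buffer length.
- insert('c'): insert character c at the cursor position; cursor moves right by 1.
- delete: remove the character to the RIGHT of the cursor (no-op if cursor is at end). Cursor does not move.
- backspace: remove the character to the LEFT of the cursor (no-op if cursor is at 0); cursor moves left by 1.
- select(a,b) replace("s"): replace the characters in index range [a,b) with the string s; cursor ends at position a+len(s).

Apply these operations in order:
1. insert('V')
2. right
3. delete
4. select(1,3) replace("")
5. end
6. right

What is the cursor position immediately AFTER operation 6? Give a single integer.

Answer: 4

Derivation:
After op 1 (insert('V')): buf='VUSMHZK' cursor=1
After op 2 (right): buf='VUSMHZK' cursor=2
After op 3 (delete): buf='VUMHZK' cursor=2
After op 4 (select(1,3) replace("")): buf='VHZK' cursor=1
After op 5 (end): buf='VHZK' cursor=4
After op 6 (right): buf='VHZK' cursor=4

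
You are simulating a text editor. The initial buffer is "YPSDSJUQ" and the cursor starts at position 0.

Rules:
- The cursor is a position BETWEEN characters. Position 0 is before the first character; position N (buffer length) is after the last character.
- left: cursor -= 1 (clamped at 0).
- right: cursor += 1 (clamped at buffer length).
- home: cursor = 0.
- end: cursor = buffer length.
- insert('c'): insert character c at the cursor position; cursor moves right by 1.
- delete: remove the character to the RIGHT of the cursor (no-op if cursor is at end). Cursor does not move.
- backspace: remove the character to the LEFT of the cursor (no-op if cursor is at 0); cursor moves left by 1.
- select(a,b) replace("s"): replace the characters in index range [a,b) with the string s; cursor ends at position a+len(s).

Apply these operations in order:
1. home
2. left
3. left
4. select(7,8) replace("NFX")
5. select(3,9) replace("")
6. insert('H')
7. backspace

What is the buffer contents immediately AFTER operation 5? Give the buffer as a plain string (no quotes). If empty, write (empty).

Answer: YPSX

Derivation:
After op 1 (home): buf='YPSDSJUQ' cursor=0
After op 2 (left): buf='YPSDSJUQ' cursor=0
After op 3 (left): buf='YPSDSJUQ' cursor=0
After op 4 (select(7,8) replace("NFX")): buf='YPSDSJUNFX' cursor=10
After op 5 (select(3,9) replace("")): buf='YPSX' cursor=3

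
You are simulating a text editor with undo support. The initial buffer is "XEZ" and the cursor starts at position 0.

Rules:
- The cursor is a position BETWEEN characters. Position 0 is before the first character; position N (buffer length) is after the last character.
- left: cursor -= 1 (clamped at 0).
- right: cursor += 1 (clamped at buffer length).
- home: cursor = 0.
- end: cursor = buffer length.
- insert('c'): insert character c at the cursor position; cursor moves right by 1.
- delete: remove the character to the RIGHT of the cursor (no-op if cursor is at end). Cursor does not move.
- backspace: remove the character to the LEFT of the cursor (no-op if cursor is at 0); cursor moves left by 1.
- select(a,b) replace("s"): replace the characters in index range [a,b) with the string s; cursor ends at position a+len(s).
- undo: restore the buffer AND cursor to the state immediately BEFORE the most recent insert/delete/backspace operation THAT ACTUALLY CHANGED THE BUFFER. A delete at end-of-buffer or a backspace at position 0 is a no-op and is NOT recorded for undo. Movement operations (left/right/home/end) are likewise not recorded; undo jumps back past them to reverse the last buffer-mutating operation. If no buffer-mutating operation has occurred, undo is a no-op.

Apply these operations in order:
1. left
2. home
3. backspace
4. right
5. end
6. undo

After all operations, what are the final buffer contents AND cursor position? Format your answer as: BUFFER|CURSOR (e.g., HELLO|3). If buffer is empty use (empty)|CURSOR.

Answer: XEZ|3

Derivation:
After op 1 (left): buf='XEZ' cursor=0
After op 2 (home): buf='XEZ' cursor=0
After op 3 (backspace): buf='XEZ' cursor=0
After op 4 (right): buf='XEZ' cursor=1
After op 5 (end): buf='XEZ' cursor=3
After op 6 (undo): buf='XEZ' cursor=3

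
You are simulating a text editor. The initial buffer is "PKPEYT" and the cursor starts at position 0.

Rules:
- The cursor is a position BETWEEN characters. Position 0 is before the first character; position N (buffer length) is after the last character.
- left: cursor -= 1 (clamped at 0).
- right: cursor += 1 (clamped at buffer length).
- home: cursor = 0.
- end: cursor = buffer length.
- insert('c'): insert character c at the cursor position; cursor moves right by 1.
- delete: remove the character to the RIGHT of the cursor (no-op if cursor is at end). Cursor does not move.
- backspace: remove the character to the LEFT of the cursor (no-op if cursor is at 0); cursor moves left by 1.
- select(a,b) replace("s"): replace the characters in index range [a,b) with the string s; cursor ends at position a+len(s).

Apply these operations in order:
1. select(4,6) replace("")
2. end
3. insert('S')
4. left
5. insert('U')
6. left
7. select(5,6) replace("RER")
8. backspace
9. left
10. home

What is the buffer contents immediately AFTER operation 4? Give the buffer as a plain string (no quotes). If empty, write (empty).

Answer: PKPES

Derivation:
After op 1 (select(4,6) replace("")): buf='PKPE' cursor=4
After op 2 (end): buf='PKPE' cursor=4
After op 3 (insert('S')): buf='PKPES' cursor=5
After op 4 (left): buf='PKPES' cursor=4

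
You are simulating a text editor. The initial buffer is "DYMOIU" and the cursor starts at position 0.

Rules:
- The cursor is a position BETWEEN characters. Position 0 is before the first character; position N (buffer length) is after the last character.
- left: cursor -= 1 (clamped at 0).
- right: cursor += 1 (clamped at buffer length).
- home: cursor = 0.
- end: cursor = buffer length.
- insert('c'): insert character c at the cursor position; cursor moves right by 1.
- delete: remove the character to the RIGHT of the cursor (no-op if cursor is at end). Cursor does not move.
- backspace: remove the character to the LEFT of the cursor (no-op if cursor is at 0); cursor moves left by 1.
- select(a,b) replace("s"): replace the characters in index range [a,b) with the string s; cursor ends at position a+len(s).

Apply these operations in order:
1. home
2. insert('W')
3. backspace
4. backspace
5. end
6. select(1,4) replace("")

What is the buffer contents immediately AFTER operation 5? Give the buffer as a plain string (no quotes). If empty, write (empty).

After op 1 (home): buf='DYMOIU' cursor=0
After op 2 (insert('W')): buf='WDYMOIU' cursor=1
After op 3 (backspace): buf='DYMOIU' cursor=0
After op 4 (backspace): buf='DYMOIU' cursor=0
After op 5 (end): buf='DYMOIU' cursor=6

Answer: DYMOIU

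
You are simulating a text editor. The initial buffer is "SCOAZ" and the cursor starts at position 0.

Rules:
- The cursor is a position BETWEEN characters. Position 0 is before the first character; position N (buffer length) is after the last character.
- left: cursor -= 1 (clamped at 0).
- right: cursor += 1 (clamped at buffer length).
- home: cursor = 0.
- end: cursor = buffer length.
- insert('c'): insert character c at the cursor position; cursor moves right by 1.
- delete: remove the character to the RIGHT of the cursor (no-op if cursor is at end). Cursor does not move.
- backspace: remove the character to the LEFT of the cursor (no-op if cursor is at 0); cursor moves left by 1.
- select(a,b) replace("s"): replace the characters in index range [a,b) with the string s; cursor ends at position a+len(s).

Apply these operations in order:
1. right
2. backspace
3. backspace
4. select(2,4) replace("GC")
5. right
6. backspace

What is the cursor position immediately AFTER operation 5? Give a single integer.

Answer: 4

Derivation:
After op 1 (right): buf='SCOAZ' cursor=1
After op 2 (backspace): buf='COAZ' cursor=0
After op 3 (backspace): buf='COAZ' cursor=0
After op 4 (select(2,4) replace("GC")): buf='COGC' cursor=4
After op 5 (right): buf='COGC' cursor=4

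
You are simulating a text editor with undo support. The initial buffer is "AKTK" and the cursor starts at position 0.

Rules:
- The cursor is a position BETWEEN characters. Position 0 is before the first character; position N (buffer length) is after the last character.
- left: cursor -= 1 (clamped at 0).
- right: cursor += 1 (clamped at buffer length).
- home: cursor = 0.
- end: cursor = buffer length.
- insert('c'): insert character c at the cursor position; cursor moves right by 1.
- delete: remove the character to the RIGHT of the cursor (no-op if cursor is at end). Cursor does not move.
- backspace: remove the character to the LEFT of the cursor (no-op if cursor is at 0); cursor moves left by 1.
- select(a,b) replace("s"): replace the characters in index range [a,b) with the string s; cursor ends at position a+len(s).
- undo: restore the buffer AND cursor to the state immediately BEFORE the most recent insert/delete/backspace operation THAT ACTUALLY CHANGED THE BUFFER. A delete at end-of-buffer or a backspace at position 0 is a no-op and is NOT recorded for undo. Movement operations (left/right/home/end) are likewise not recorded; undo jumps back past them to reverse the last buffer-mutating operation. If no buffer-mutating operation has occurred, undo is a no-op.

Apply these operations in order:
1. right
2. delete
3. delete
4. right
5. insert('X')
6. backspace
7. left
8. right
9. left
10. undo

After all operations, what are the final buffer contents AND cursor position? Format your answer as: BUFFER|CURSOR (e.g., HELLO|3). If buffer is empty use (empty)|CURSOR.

Answer: AKX|3

Derivation:
After op 1 (right): buf='AKTK' cursor=1
After op 2 (delete): buf='ATK' cursor=1
After op 3 (delete): buf='AK' cursor=1
After op 4 (right): buf='AK' cursor=2
After op 5 (insert('X')): buf='AKX' cursor=3
After op 6 (backspace): buf='AK' cursor=2
After op 7 (left): buf='AK' cursor=1
After op 8 (right): buf='AK' cursor=2
After op 9 (left): buf='AK' cursor=1
After op 10 (undo): buf='AKX' cursor=3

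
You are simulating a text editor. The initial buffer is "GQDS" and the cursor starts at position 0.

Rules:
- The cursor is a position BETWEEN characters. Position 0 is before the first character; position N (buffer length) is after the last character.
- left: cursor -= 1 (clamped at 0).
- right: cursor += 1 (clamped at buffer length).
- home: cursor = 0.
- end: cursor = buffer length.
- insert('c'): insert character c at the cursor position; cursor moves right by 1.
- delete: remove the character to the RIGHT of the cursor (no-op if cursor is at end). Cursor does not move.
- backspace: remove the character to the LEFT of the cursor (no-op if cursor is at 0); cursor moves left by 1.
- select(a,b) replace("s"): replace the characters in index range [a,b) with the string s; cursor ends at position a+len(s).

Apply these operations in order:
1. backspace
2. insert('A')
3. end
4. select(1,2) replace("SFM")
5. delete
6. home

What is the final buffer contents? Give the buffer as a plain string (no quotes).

Answer: ASFMDS

Derivation:
After op 1 (backspace): buf='GQDS' cursor=0
After op 2 (insert('A')): buf='AGQDS' cursor=1
After op 3 (end): buf='AGQDS' cursor=5
After op 4 (select(1,2) replace("SFM")): buf='ASFMQDS' cursor=4
After op 5 (delete): buf='ASFMDS' cursor=4
After op 6 (home): buf='ASFMDS' cursor=0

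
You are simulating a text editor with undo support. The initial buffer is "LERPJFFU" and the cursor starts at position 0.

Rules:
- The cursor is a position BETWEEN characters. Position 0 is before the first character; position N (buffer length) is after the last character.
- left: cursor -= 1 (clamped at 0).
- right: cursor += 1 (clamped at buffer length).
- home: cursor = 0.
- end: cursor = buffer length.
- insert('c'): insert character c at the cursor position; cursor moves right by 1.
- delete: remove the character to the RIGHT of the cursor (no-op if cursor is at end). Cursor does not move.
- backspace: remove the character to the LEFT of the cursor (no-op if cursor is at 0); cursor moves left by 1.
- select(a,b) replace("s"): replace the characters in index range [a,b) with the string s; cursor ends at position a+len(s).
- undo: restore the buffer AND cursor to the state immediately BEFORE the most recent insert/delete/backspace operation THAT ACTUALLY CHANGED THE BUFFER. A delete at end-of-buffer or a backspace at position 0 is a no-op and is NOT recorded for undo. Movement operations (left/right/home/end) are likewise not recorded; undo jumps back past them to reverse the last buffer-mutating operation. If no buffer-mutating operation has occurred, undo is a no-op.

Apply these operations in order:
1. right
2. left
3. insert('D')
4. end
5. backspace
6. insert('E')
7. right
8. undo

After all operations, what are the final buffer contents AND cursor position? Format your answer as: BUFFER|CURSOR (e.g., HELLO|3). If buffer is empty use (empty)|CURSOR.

Answer: DLERPJFF|8

Derivation:
After op 1 (right): buf='LERPJFFU' cursor=1
After op 2 (left): buf='LERPJFFU' cursor=0
After op 3 (insert('D')): buf='DLERPJFFU' cursor=1
After op 4 (end): buf='DLERPJFFU' cursor=9
After op 5 (backspace): buf='DLERPJFF' cursor=8
After op 6 (insert('E')): buf='DLERPJFFE' cursor=9
After op 7 (right): buf='DLERPJFFE' cursor=9
After op 8 (undo): buf='DLERPJFF' cursor=8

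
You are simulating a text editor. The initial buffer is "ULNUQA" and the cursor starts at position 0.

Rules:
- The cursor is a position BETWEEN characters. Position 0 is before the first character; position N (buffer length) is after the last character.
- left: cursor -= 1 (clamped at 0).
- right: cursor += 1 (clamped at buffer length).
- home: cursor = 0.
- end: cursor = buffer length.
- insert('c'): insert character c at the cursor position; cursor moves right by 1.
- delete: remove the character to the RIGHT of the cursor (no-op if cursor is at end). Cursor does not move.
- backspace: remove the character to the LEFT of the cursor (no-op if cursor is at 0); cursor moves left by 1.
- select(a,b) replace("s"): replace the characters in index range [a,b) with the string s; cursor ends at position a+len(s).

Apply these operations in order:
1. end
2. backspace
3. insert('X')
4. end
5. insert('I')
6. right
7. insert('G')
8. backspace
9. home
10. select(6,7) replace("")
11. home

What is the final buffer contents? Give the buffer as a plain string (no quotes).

Answer: ULNUQX

Derivation:
After op 1 (end): buf='ULNUQA' cursor=6
After op 2 (backspace): buf='ULNUQ' cursor=5
After op 3 (insert('X')): buf='ULNUQX' cursor=6
After op 4 (end): buf='ULNUQX' cursor=6
After op 5 (insert('I')): buf='ULNUQXI' cursor=7
After op 6 (right): buf='ULNUQXI' cursor=7
After op 7 (insert('G')): buf='ULNUQXIG' cursor=8
After op 8 (backspace): buf='ULNUQXI' cursor=7
After op 9 (home): buf='ULNUQXI' cursor=0
After op 10 (select(6,7) replace("")): buf='ULNUQX' cursor=6
After op 11 (home): buf='ULNUQX' cursor=0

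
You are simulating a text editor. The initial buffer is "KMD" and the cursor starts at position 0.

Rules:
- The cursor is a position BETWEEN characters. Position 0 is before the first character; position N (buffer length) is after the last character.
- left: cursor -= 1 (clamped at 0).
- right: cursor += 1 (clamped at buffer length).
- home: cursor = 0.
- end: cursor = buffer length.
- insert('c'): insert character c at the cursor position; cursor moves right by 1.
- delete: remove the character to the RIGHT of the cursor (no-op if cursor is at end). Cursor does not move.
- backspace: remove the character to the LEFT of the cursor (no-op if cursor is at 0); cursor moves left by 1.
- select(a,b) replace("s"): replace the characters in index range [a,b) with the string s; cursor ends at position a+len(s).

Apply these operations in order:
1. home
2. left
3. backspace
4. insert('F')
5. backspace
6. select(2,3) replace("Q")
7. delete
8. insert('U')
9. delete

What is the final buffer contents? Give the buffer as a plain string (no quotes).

Answer: KMQU

Derivation:
After op 1 (home): buf='KMD' cursor=0
After op 2 (left): buf='KMD' cursor=0
After op 3 (backspace): buf='KMD' cursor=0
After op 4 (insert('F')): buf='FKMD' cursor=1
After op 5 (backspace): buf='KMD' cursor=0
After op 6 (select(2,3) replace("Q")): buf='KMQ' cursor=3
After op 7 (delete): buf='KMQ' cursor=3
After op 8 (insert('U')): buf='KMQU' cursor=4
After op 9 (delete): buf='KMQU' cursor=4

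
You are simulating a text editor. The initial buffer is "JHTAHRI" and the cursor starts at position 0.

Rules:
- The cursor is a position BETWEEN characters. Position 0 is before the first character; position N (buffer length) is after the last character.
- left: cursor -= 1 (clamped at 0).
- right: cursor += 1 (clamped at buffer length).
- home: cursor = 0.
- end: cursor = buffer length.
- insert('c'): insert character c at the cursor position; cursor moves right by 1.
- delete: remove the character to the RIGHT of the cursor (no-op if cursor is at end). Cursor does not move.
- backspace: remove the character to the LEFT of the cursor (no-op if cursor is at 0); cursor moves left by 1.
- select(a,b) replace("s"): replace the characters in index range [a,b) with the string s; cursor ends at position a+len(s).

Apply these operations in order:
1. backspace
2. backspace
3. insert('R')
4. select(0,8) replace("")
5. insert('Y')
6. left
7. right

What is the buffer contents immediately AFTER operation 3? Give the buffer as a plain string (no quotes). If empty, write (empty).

Answer: RJHTAHRI

Derivation:
After op 1 (backspace): buf='JHTAHRI' cursor=0
After op 2 (backspace): buf='JHTAHRI' cursor=0
After op 3 (insert('R')): buf='RJHTAHRI' cursor=1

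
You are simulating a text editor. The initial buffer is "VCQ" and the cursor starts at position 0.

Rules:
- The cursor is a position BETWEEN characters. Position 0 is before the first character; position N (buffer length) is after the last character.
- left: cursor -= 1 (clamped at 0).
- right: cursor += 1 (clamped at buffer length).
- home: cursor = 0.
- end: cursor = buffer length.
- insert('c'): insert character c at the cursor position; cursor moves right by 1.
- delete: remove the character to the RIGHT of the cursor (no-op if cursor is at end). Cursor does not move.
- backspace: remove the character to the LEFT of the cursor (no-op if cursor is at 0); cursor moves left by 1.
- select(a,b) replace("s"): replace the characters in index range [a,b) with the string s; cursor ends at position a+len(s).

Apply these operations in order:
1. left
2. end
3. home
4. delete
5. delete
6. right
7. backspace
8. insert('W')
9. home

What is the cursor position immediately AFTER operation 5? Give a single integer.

After op 1 (left): buf='VCQ' cursor=0
After op 2 (end): buf='VCQ' cursor=3
After op 3 (home): buf='VCQ' cursor=0
After op 4 (delete): buf='CQ' cursor=0
After op 5 (delete): buf='Q' cursor=0

Answer: 0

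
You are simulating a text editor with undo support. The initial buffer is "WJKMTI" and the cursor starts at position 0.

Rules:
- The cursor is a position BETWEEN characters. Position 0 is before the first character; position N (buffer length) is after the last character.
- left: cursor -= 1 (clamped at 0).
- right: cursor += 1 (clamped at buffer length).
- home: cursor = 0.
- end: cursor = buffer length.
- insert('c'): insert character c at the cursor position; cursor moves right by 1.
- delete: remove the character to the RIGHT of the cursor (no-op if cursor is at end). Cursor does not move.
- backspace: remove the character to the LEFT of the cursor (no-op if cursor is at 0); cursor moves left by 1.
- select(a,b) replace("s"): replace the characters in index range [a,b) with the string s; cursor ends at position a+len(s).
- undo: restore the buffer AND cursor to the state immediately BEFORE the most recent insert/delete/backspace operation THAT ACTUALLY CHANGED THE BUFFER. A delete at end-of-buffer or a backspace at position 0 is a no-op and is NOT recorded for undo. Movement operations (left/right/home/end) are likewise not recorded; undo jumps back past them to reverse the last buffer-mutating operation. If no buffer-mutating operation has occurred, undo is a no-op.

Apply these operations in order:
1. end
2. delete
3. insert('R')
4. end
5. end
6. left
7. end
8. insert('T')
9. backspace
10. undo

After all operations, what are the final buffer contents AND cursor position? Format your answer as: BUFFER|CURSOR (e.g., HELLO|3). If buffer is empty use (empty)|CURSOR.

After op 1 (end): buf='WJKMTI' cursor=6
After op 2 (delete): buf='WJKMTI' cursor=6
After op 3 (insert('R')): buf='WJKMTIR' cursor=7
After op 4 (end): buf='WJKMTIR' cursor=7
After op 5 (end): buf='WJKMTIR' cursor=7
After op 6 (left): buf='WJKMTIR' cursor=6
After op 7 (end): buf='WJKMTIR' cursor=7
After op 8 (insert('T')): buf='WJKMTIRT' cursor=8
After op 9 (backspace): buf='WJKMTIR' cursor=7
After op 10 (undo): buf='WJKMTIRT' cursor=8

Answer: WJKMTIRT|8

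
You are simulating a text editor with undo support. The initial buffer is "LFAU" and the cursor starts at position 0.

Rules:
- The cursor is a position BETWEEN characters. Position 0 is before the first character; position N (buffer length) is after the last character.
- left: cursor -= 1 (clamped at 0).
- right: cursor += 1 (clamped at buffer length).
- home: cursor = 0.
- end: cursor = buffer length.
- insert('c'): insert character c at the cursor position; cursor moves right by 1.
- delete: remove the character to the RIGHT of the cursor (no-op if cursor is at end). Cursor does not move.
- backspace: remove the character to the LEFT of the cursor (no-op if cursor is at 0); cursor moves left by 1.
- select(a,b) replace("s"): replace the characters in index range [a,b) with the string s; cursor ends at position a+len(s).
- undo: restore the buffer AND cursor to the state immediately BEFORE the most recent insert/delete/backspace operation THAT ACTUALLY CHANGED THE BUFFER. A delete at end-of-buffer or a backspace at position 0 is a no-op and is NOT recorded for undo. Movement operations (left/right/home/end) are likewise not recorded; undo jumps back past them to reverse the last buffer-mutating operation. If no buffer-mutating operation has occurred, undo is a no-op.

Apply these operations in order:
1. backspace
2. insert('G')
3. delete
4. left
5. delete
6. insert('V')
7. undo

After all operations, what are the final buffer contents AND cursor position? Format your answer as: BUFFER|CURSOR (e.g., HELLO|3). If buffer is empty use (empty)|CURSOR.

After op 1 (backspace): buf='LFAU' cursor=0
After op 2 (insert('G')): buf='GLFAU' cursor=1
After op 3 (delete): buf='GFAU' cursor=1
After op 4 (left): buf='GFAU' cursor=0
After op 5 (delete): buf='FAU' cursor=0
After op 6 (insert('V')): buf='VFAU' cursor=1
After op 7 (undo): buf='FAU' cursor=0

Answer: FAU|0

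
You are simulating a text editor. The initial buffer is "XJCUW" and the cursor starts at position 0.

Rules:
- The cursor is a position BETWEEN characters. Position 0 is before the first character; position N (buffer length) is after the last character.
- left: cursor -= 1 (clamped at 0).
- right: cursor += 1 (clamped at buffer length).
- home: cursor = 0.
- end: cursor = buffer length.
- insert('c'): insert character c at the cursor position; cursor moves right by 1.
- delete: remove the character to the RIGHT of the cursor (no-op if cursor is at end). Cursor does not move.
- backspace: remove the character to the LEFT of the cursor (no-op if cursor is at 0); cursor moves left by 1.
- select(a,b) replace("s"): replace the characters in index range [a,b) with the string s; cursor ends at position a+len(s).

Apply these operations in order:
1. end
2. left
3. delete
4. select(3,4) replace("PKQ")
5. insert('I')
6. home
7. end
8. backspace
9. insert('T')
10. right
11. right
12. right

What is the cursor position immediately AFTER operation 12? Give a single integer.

After op 1 (end): buf='XJCUW' cursor=5
After op 2 (left): buf='XJCUW' cursor=4
After op 3 (delete): buf='XJCU' cursor=4
After op 4 (select(3,4) replace("PKQ")): buf='XJCPKQ' cursor=6
After op 5 (insert('I')): buf='XJCPKQI' cursor=7
After op 6 (home): buf='XJCPKQI' cursor=0
After op 7 (end): buf='XJCPKQI' cursor=7
After op 8 (backspace): buf='XJCPKQ' cursor=6
After op 9 (insert('T')): buf='XJCPKQT' cursor=7
After op 10 (right): buf='XJCPKQT' cursor=7
After op 11 (right): buf='XJCPKQT' cursor=7
After op 12 (right): buf='XJCPKQT' cursor=7

Answer: 7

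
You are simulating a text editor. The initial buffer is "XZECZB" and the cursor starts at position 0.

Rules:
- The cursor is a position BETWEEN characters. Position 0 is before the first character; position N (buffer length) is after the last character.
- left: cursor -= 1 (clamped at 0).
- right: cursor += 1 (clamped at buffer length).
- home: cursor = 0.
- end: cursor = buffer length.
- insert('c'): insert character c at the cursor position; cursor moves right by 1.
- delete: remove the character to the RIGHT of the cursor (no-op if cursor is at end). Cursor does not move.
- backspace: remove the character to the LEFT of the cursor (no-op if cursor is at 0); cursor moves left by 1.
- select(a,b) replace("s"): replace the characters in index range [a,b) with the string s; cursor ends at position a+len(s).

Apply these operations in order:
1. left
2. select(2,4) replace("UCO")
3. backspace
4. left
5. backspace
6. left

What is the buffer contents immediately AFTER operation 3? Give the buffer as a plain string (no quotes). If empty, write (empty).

Answer: XZUCZB

Derivation:
After op 1 (left): buf='XZECZB' cursor=0
After op 2 (select(2,4) replace("UCO")): buf='XZUCOZB' cursor=5
After op 3 (backspace): buf='XZUCZB' cursor=4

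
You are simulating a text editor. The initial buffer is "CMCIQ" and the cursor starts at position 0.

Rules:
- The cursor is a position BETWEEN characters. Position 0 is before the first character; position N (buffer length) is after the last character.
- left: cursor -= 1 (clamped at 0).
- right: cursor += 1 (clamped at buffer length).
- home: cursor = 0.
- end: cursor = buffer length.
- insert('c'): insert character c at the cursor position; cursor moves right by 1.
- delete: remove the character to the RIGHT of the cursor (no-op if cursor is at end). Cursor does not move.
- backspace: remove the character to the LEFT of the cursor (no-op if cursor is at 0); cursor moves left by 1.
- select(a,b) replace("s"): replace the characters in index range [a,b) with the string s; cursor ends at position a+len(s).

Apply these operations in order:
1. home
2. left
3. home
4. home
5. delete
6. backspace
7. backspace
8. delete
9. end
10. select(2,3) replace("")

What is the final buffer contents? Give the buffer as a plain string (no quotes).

Answer: CI

Derivation:
After op 1 (home): buf='CMCIQ' cursor=0
After op 2 (left): buf='CMCIQ' cursor=0
After op 3 (home): buf='CMCIQ' cursor=0
After op 4 (home): buf='CMCIQ' cursor=0
After op 5 (delete): buf='MCIQ' cursor=0
After op 6 (backspace): buf='MCIQ' cursor=0
After op 7 (backspace): buf='MCIQ' cursor=0
After op 8 (delete): buf='CIQ' cursor=0
After op 9 (end): buf='CIQ' cursor=3
After op 10 (select(2,3) replace("")): buf='CI' cursor=2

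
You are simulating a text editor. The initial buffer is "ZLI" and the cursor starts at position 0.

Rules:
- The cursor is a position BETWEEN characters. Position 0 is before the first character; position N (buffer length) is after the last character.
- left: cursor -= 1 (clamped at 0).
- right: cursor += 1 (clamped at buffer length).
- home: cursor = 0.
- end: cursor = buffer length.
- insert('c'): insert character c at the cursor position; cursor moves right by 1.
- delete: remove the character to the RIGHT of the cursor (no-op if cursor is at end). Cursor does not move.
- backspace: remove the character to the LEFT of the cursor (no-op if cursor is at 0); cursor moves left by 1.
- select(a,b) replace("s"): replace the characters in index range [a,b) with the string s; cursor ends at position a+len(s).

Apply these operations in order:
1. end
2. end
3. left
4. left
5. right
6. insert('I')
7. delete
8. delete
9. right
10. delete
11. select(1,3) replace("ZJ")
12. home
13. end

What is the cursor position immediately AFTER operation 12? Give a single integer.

Answer: 0

Derivation:
After op 1 (end): buf='ZLI' cursor=3
After op 2 (end): buf='ZLI' cursor=3
After op 3 (left): buf='ZLI' cursor=2
After op 4 (left): buf='ZLI' cursor=1
After op 5 (right): buf='ZLI' cursor=2
After op 6 (insert('I')): buf='ZLII' cursor=3
After op 7 (delete): buf='ZLI' cursor=3
After op 8 (delete): buf='ZLI' cursor=3
After op 9 (right): buf='ZLI' cursor=3
After op 10 (delete): buf='ZLI' cursor=3
After op 11 (select(1,3) replace("ZJ")): buf='ZZJ' cursor=3
After op 12 (home): buf='ZZJ' cursor=0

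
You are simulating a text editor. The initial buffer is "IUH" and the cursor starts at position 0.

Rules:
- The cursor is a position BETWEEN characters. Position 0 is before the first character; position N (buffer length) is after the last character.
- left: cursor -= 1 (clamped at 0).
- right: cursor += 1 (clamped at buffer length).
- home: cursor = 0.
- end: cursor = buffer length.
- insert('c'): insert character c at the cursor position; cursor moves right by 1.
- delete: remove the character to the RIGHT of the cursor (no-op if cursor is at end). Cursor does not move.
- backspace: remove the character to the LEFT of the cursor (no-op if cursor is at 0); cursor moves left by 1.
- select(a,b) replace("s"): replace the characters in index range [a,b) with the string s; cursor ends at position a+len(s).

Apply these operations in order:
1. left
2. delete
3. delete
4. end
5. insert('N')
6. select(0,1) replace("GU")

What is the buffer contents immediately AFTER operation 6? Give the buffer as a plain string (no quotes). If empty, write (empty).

Answer: GUN

Derivation:
After op 1 (left): buf='IUH' cursor=0
After op 2 (delete): buf='UH' cursor=0
After op 3 (delete): buf='H' cursor=0
After op 4 (end): buf='H' cursor=1
After op 5 (insert('N')): buf='HN' cursor=2
After op 6 (select(0,1) replace("GU")): buf='GUN' cursor=2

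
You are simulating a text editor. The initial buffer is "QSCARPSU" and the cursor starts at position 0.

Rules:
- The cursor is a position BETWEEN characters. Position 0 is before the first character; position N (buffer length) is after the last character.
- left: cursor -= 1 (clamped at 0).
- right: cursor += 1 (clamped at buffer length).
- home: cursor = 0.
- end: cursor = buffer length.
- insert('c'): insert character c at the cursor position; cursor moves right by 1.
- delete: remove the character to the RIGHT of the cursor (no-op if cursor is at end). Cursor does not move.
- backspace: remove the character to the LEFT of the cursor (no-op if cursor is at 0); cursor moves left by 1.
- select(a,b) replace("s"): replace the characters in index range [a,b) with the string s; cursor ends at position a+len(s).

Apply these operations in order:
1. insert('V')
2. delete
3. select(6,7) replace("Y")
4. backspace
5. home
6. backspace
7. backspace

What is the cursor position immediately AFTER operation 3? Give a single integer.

Answer: 7

Derivation:
After op 1 (insert('V')): buf='VQSCARPSU' cursor=1
After op 2 (delete): buf='VSCARPSU' cursor=1
After op 3 (select(6,7) replace("Y")): buf='VSCARPYU' cursor=7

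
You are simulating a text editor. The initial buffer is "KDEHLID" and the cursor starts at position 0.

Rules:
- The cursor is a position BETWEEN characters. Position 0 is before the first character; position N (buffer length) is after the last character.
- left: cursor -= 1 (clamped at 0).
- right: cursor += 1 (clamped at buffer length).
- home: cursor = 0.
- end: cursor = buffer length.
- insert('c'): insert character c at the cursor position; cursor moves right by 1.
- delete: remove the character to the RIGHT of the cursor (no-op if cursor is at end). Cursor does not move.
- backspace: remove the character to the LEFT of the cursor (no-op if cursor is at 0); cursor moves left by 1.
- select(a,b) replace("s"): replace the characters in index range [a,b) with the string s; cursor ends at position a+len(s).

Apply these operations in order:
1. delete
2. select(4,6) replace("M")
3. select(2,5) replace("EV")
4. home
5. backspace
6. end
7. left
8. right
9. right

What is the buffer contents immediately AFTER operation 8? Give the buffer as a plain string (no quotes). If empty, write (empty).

Answer: DEEV

Derivation:
After op 1 (delete): buf='DEHLID' cursor=0
After op 2 (select(4,6) replace("M")): buf='DEHLM' cursor=5
After op 3 (select(2,5) replace("EV")): buf='DEEV' cursor=4
After op 4 (home): buf='DEEV' cursor=0
After op 5 (backspace): buf='DEEV' cursor=0
After op 6 (end): buf='DEEV' cursor=4
After op 7 (left): buf='DEEV' cursor=3
After op 8 (right): buf='DEEV' cursor=4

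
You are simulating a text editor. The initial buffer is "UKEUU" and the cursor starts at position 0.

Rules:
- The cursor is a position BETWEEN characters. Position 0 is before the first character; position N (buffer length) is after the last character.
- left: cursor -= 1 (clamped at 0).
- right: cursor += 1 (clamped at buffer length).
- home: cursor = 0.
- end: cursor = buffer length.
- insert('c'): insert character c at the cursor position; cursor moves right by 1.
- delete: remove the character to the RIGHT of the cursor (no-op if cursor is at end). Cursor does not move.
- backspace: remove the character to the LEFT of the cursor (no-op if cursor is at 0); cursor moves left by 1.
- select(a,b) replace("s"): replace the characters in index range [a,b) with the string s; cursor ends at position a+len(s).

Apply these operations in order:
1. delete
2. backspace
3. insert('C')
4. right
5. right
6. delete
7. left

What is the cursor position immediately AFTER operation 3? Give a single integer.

After op 1 (delete): buf='KEUU' cursor=0
After op 2 (backspace): buf='KEUU' cursor=0
After op 3 (insert('C')): buf='CKEUU' cursor=1

Answer: 1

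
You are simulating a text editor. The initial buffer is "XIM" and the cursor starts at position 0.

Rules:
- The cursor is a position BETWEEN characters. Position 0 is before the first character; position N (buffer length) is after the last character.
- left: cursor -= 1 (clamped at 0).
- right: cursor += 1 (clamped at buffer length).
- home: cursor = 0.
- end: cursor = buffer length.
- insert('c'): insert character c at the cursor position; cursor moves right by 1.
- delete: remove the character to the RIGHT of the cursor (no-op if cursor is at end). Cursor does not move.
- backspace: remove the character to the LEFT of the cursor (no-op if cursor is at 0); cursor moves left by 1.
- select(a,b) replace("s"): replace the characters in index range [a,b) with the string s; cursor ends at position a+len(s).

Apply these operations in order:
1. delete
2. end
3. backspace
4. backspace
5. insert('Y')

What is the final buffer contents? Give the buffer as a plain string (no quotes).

Answer: Y

Derivation:
After op 1 (delete): buf='IM' cursor=0
After op 2 (end): buf='IM' cursor=2
After op 3 (backspace): buf='I' cursor=1
After op 4 (backspace): buf='(empty)' cursor=0
After op 5 (insert('Y')): buf='Y' cursor=1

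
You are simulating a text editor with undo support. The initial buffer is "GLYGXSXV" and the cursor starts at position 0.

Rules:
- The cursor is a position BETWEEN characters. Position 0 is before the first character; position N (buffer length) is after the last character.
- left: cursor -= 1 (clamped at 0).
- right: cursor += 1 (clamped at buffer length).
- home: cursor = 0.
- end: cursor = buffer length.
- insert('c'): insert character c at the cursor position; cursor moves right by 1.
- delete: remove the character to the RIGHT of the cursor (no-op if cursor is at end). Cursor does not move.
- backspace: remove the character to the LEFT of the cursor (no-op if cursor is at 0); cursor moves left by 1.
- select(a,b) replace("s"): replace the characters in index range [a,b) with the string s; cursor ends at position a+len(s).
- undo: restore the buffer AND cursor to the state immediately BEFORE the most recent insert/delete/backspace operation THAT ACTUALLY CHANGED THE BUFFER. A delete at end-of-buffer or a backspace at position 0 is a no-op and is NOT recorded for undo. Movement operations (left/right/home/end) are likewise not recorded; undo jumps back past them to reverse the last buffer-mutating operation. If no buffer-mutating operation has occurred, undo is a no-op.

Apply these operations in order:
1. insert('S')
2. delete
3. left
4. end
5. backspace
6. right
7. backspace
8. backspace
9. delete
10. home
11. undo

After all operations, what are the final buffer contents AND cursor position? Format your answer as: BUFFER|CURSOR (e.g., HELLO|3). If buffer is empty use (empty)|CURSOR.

Answer: SLYGXS|6

Derivation:
After op 1 (insert('S')): buf='SGLYGXSXV' cursor=1
After op 2 (delete): buf='SLYGXSXV' cursor=1
After op 3 (left): buf='SLYGXSXV' cursor=0
After op 4 (end): buf='SLYGXSXV' cursor=8
After op 5 (backspace): buf='SLYGXSX' cursor=7
After op 6 (right): buf='SLYGXSX' cursor=7
After op 7 (backspace): buf='SLYGXS' cursor=6
After op 8 (backspace): buf='SLYGX' cursor=5
After op 9 (delete): buf='SLYGX' cursor=5
After op 10 (home): buf='SLYGX' cursor=0
After op 11 (undo): buf='SLYGXS' cursor=6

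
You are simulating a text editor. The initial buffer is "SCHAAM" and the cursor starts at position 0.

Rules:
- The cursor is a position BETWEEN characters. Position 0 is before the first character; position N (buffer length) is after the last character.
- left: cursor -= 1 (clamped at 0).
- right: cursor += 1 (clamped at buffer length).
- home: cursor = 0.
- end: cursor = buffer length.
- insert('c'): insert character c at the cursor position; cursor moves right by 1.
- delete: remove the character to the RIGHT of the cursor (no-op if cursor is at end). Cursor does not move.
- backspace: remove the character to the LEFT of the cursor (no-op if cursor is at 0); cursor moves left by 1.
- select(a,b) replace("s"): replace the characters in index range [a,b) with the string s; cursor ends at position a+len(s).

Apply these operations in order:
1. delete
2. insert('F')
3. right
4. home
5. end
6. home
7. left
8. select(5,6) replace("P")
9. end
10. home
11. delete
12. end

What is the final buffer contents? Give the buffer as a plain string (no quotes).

After op 1 (delete): buf='CHAAM' cursor=0
After op 2 (insert('F')): buf='FCHAAM' cursor=1
After op 3 (right): buf='FCHAAM' cursor=2
After op 4 (home): buf='FCHAAM' cursor=0
After op 5 (end): buf='FCHAAM' cursor=6
After op 6 (home): buf='FCHAAM' cursor=0
After op 7 (left): buf='FCHAAM' cursor=0
After op 8 (select(5,6) replace("P")): buf='FCHAAP' cursor=6
After op 9 (end): buf='FCHAAP' cursor=6
After op 10 (home): buf='FCHAAP' cursor=0
After op 11 (delete): buf='CHAAP' cursor=0
After op 12 (end): buf='CHAAP' cursor=5

Answer: CHAAP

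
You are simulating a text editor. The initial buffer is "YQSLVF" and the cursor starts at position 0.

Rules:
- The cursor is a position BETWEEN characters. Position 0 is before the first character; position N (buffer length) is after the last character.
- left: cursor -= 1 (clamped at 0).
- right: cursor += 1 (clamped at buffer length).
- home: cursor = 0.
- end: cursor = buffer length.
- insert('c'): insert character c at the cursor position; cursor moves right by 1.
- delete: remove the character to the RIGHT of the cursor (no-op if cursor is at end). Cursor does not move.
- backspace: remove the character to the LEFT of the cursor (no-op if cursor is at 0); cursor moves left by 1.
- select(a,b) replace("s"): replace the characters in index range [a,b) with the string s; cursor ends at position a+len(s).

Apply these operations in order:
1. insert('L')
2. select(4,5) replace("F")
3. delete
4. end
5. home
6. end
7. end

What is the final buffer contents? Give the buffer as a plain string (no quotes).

Answer: LYQSFF

Derivation:
After op 1 (insert('L')): buf='LYQSLVF' cursor=1
After op 2 (select(4,5) replace("F")): buf='LYQSFVF' cursor=5
After op 3 (delete): buf='LYQSFF' cursor=5
After op 4 (end): buf='LYQSFF' cursor=6
After op 5 (home): buf='LYQSFF' cursor=0
After op 6 (end): buf='LYQSFF' cursor=6
After op 7 (end): buf='LYQSFF' cursor=6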